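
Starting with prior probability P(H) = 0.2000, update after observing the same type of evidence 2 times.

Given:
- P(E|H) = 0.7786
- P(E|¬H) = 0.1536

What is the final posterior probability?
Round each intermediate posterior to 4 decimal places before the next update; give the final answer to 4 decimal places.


Sequential Bayesian updating:

Initial prior: P(H) = 0.2000

Update 1:
  P(E) = 0.7786 × 0.2000 + 0.1536 × 0.8000 = 0.15572000 + 0.12288000 = 0.27860000
  P(H|E) = 0.15572000 / 0.27860000 = 0.5589

Update 2:
  P(E) = 0.7786 × 0.5589 + 0.1536 × 0.4411 = 0.43515954 + 0.06775296 = 0.50291250
  P(H|E) = 0.43515954 / 0.50291250 = 0.8653

Final posterior: 0.8653


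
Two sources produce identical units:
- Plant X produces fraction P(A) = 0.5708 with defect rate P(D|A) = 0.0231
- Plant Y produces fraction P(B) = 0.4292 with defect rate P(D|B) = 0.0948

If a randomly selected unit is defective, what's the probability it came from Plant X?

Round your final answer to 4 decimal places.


Let A = from Plant X, D = defective

Given:
- P(A) = 0.5708, P(B) = 0.4292
- P(D|A) = 0.0231, P(D|B) = 0.0948

Step 1: Find P(D)
P(D) = P(D|A)P(A) + P(D|B)P(B)
     = 0.0231 × 0.5708 + 0.0948 × 0.4292
     = 0.01318548 + 0.04068816
     = 0.05387364

Step 2: Apply Bayes' theorem
P(A|D) = P(D|A)P(A) / P(D)
       = 0.01318548 / 0.05387364
       = 0.2447


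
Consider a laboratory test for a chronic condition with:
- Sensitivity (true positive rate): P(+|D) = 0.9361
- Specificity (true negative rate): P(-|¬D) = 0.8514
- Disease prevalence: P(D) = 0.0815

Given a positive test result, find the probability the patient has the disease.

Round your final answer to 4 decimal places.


Let D = has disease, + = positive test

Given:
- P(D) = 0.0815 (prevalence)
- P(+|D) = 0.9361 (sensitivity)
- P(-|¬D) = 0.8514 (specificity)
- P(+|¬D) = 0.1486 (false positive rate = 1 - specificity)

Step 1: Find P(+)
P(+) = P(+|D)P(D) + P(+|¬D)P(¬D)
     = 0.9361 × 0.0815 + 0.1486 × 0.9185
     = 0.07629215 + 0.13648910
     = 0.21278125

Step 2: Apply Bayes' theorem for P(D|+)
P(D|+) = P(+|D)P(D) / P(+)
       = 0.07629215 / 0.21278125
       = 0.3585


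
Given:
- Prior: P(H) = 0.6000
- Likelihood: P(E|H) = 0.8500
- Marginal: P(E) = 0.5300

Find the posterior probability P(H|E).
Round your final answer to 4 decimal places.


Using Bayes' theorem:

P(H|E) = P(E|H) × P(H) / P(E)
       = 0.8500 × 0.6000 / 0.5300
       = 0.51000000 / 0.5300
       = 0.9623

The evidence strengthens our belief in H.
Prior: 0.6000 → Posterior: 0.9623


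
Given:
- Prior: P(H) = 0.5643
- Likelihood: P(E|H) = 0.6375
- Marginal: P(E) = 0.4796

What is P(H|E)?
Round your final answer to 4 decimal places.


Using Bayes' theorem:

P(H|E) = P(E|H) × P(H) / P(E)
       = 0.6375 × 0.5643 / 0.4796
       = 0.35974125 / 0.4796
       = 0.7501

The evidence strengthens our belief in H.
Prior: 0.5643 → Posterior: 0.7501


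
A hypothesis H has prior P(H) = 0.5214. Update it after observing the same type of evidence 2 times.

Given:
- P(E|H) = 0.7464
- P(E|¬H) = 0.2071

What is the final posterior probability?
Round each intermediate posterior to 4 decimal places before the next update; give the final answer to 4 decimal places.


Sequential Bayesian updating:

Initial prior: P(H) = 0.5214

Update 1:
  P(E) = 0.7464 × 0.5214 + 0.2071 × 0.4786 = 0.38917296 + 0.09911806 = 0.48829102
  P(H|E) = 0.38917296 / 0.48829102 = 0.7970

Update 2:
  P(E) = 0.7464 × 0.7970 + 0.2071 × 0.2030 = 0.59488080 + 0.04204130 = 0.63692210
  P(H|E) = 0.59488080 / 0.63692210 = 0.9340

Final posterior: 0.9340


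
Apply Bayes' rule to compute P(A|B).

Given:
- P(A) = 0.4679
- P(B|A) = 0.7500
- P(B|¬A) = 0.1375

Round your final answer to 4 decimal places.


Bayes' theorem: P(A|B) = P(B|A) × P(A) / P(B)

Step 1: Calculate P(B) using law of total probability
P(B) = P(B|A)P(A) + P(B|¬A)P(¬A)
     = 0.7500 × 0.4679 + 0.1375 × 0.5321
     = 0.35092500 + 0.07316375
     = 0.42408875

Step 2: Apply Bayes' theorem
P(A|B) = P(B|A) × P(A) / P(B)
       = 0.35092500 / 0.42408875
       = 0.8275


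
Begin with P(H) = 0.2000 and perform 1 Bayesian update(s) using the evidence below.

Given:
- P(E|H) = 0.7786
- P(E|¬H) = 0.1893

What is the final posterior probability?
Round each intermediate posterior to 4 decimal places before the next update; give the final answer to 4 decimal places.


Sequential Bayesian updating:

Initial prior: P(H) = 0.2000

Update 1:
  P(E) = 0.7786 × 0.2000 + 0.1893 × 0.8000 = 0.15572000 + 0.15144000 = 0.30716000
  P(H|E) = 0.15572000 / 0.30716000 = 0.5070

Final posterior: 0.5070


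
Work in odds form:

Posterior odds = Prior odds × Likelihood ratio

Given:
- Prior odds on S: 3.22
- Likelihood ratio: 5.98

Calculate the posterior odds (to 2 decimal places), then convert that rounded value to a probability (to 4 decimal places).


Step 1: Calculate posterior odds
Posterior odds = Prior odds × LR
               = 3.22 × 5.98
               = 19.26

Step 2: Convert to probability
P(S|E) = Posterior odds / (1 + Posterior odds)
       = 19.26 / (1 + 19.26)
       = 19.26 / 20.26
       = 0.9506

The evidence increased P(S) from 0.7630 to 0.9506.


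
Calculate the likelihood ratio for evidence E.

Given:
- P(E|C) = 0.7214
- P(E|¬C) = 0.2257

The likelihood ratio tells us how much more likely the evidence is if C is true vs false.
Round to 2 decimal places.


Likelihood Ratio (LR) = P(E|C) / P(E|¬C)

LR = 0.7214 / 0.2257
   = 3.20

The evidence is 3.20 times more likely if C is true than if C is false.
Because LR exceeds 1, E is evidence for C.


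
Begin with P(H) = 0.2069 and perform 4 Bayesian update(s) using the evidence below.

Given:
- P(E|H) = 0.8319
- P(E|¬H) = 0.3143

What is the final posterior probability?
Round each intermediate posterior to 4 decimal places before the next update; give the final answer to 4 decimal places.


Sequential Bayesian updating:

Initial prior: P(H) = 0.2069

Update 1:
  P(E) = 0.8319 × 0.2069 + 0.3143 × 0.7931 = 0.17212011 + 0.24927133 = 0.42139144
  P(H|E) = 0.17212011 / 0.42139144 = 0.4085

Update 2:
  P(E) = 0.8319 × 0.4085 + 0.3143 × 0.5915 = 0.33983115 + 0.18590845 = 0.52573960
  P(H|E) = 0.33983115 / 0.52573960 = 0.6464

Update 3:
  P(E) = 0.8319 × 0.6464 + 0.3143 × 0.3536 = 0.53774016 + 0.11113648 = 0.64887664
  P(H|E) = 0.53774016 / 0.64887664 = 0.8287

Update 4:
  P(E) = 0.8319 × 0.8287 + 0.3143 × 0.1713 = 0.68939553 + 0.05383959 = 0.74323512
  P(H|E) = 0.68939553 / 0.74323512 = 0.9276

Final posterior: 0.9276


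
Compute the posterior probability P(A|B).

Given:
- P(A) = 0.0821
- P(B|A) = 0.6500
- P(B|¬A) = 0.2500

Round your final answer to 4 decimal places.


Bayes' theorem: P(A|B) = P(B|A) × P(A) / P(B)

Step 1: Calculate P(B) using law of total probability
P(B) = P(B|A)P(A) + P(B|¬A)P(¬A)
     = 0.6500 × 0.0821 + 0.2500 × 0.9179
     = 0.05336500 + 0.22947500
     = 0.28284000

Step 2: Apply Bayes' theorem
P(A|B) = P(B|A) × P(A) / P(B)
       = 0.05336500 / 0.28284000
       = 0.1887


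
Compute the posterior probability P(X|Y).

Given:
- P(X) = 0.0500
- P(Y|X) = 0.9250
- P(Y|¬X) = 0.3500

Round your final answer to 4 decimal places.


Bayes' theorem: P(X|Y) = P(Y|X) × P(X) / P(Y)

Step 1: Calculate P(Y) using law of total probability
P(Y) = P(Y|X)P(X) + P(Y|¬X)P(¬X)
     = 0.9250 × 0.0500 + 0.3500 × 0.9500
     = 0.04625000 + 0.33250000
     = 0.37875000

Step 2: Apply Bayes' theorem
P(X|Y) = P(Y|X) × P(X) / P(Y)
       = 0.04625000 / 0.37875000
       = 0.1221


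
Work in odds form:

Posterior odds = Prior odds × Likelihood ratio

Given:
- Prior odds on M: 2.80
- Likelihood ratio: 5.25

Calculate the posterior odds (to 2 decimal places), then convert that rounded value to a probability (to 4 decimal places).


Step 1: Calculate posterior odds
Posterior odds = Prior odds × LR
               = 2.80 × 5.25
               = 14.70

Step 2: Convert to probability
P(M|E) = Posterior odds / (1 + Posterior odds)
       = 14.70 / (1 + 14.70)
       = 14.70 / 15.70
       = 0.9363

The evidence increased P(M) from 0.7368 to 0.9363.


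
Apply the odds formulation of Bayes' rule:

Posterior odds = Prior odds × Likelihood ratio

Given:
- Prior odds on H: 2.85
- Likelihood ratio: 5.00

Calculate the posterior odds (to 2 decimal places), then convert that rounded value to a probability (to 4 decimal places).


Step 1: Calculate posterior odds
Posterior odds = Prior odds × LR
               = 2.85 × 5.00
               = 14.25

Step 2: Convert to probability
P(H|E) = Posterior odds / (1 + Posterior odds)
       = 14.25 / (1 + 14.25)
       = 14.25 / 15.25
       = 0.9344

The evidence increased P(H) from 0.7403 to 0.9344.


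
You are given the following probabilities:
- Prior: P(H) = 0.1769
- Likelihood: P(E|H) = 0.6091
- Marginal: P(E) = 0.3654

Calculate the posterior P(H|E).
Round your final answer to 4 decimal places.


Using Bayes' theorem:

P(H|E) = P(E|H) × P(H) / P(E)
       = 0.6091 × 0.1769 / 0.3654
       = 0.10774979 / 0.3654
       = 0.2949

The evidence strengthens our belief in H.
Prior: 0.1769 → Posterior: 0.2949


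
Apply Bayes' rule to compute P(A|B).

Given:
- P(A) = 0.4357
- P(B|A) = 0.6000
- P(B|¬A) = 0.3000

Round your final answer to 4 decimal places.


Bayes' theorem: P(A|B) = P(B|A) × P(A) / P(B)

Step 1: Calculate P(B) using law of total probability
P(B) = P(B|A)P(A) + P(B|¬A)P(¬A)
     = 0.6000 × 0.4357 + 0.3000 × 0.5643
     = 0.26142000 + 0.16929000
     = 0.43071000

Step 2: Apply Bayes' theorem
P(A|B) = P(B|A) × P(A) / P(B)
       = 0.26142000 / 0.43071000
       = 0.6070


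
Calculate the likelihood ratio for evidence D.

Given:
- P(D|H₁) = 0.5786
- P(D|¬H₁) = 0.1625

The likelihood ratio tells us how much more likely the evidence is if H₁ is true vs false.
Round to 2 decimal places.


Likelihood Ratio (LR) = P(D|H₁) / P(D|¬H₁)

LR = 0.5786 / 0.1625
   = 3.56

The evidence is 3.56 times more likely if H₁ is true than if H₁ is false.
LR > 1, so observing D raises the odds in favor of H₁.


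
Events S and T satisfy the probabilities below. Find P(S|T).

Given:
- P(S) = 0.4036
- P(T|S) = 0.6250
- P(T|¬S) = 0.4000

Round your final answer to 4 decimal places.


Bayes' theorem: P(S|T) = P(T|S) × P(S) / P(T)

Step 1: Calculate P(T) using law of total probability
P(T) = P(T|S)P(S) + P(T|¬S)P(¬S)
     = 0.6250 × 0.4036 + 0.4000 × 0.5964
     = 0.25225000 + 0.23856000
     = 0.49081000

Step 2: Apply Bayes' theorem
P(S|T) = P(T|S) × P(S) / P(T)
       = 0.25225000 / 0.49081000
       = 0.5139


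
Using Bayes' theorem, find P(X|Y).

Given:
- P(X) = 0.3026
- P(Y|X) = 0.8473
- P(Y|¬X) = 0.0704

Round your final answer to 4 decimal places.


Bayes' theorem: P(X|Y) = P(Y|X) × P(X) / P(Y)

Step 1: Calculate P(Y) using law of total probability
P(Y) = P(Y|X)P(X) + P(Y|¬X)P(¬X)
     = 0.8473 × 0.3026 + 0.0704 × 0.6974
     = 0.25639298 + 0.04909696
     = 0.30548994

Step 2: Apply Bayes' theorem
P(X|Y) = P(Y|X) × P(X) / P(Y)
       = 0.25639298 / 0.30548994
       = 0.8393


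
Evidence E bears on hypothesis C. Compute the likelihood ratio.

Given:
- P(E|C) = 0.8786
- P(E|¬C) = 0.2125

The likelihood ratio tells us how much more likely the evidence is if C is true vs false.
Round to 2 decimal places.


Likelihood Ratio (LR) = P(E|C) / P(E|¬C)

LR = 0.8786 / 0.2125
   = 4.13

The evidence is 4.13 times more likely if C is true than if C is false.
Since LR > 1, the evidence supports C over ¬C.


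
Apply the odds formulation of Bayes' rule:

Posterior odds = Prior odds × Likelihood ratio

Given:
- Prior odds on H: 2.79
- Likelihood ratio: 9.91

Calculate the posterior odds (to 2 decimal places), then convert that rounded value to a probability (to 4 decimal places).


Step 1: Calculate posterior odds
Posterior odds = Prior odds × LR
               = 2.79 × 9.91
               = 27.65

Step 2: Convert to probability
P(H|E) = Posterior odds / (1 + Posterior odds)
       = 27.65 / (1 + 27.65)
       = 27.65 / 28.65
       = 0.9651

The evidence increased P(H) from 0.7361 to 0.9651.


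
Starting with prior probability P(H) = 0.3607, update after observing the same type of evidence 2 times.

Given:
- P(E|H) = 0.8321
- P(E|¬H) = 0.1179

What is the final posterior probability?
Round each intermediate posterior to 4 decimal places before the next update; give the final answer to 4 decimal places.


Sequential Bayesian updating:

Initial prior: P(H) = 0.3607

Update 1:
  P(E) = 0.8321 × 0.3607 + 0.1179 × 0.6393 = 0.30013847 + 0.07537347 = 0.37551194
  P(H|E) = 0.30013847 / 0.37551194 = 0.7993

Update 2:
  P(E) = 0.8321 × 0.7993 + 0.1179 × 0.2007 = 0.66509753 + 0.02366253 = 0.68876006
  P(H|E) = 0.66509753 / 0.68876006 = 0.9656

Final posterior: 0.9656


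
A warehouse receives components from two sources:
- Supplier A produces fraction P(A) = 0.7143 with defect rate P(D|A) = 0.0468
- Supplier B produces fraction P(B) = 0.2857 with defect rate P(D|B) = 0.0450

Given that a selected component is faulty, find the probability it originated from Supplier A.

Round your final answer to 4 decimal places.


Let A = from Supplier A, D = faulty

Given:
- P(A) = 0.7143, P(B) = 0.2857
- P(D|A) = 0.0468, P(D|B) = 0.0450

Step 1: Find P(D)
P(D) = P(D|A)P(A) + P(D|B)P(B)
     = 0.0468 × 0.7143 + 0.0450 × 0.2857
     = 0.03342924 + 0.01285650
     = 0.04628574

Step 2: Apply Bayes' theorem
P(A|D) = P(D|A)P(A) / P(D)
       = 0.03342924 / 0.04628574
       = 0.7222


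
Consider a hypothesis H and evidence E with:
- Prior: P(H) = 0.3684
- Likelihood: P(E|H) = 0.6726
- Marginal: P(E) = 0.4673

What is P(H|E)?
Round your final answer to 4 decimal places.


Using Bayes' theorem:

P(H|E) = P(E|H) × P(H) / P(E)
       = 0.6726 × 0.3684 / 0.4673
       = 0.24778584 / 0.4673
       = 0.5303

The evidence strengthens our belief in H.
Prior: 0.3684 → Posterior: 0.5303


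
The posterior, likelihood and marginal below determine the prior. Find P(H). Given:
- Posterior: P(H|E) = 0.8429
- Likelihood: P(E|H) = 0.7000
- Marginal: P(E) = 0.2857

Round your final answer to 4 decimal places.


From Bayes' theorem: P(H|E) = P(E|H) × P(H) / P(E)

Rearranging for P(H):
P(H) = P(H|E) × P(E) / P(E|H)
     = 0.8429 × 0.2857 / 0.7000
     = 0.24081653 / 0.7000
     = 0.3440


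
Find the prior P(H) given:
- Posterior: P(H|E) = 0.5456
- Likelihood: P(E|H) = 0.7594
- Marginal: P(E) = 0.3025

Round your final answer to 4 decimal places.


From Bayes' theorem: P(H|E) = P(E|H) × P(H) / P(E)

Rearranging for P(H):
P(H) = P(H|E) × P(E) / P(E|H)
     = 0.5456 × 0.3025 / 0.7594
     = 0.16504400 / 0.7594
     = 0.2173


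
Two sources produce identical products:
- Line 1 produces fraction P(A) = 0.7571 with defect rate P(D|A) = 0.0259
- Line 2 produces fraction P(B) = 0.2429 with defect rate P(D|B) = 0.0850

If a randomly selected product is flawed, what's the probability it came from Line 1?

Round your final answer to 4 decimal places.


Let A = from Line 1, D = flawed

Given:
- P(A) = 0.7571, P(B) = 0.2429
- P(D|A) = 0.0259, P(D|B) = 0.0850

Step 1: Find P(D)
P(D) = P(D|A)P(A) + P(D|B)P(B)
     = 0.0259 × 0.7571 + 0.0850 × 0.2429
     = 0.01960889 + 0.02064650
     = 0.04025539

Step 2: Apply Bayes' theorem
P(A|D) = P(D|A)P(A) / P(D)
       = 0.01960889 / 0.04025539
       = 0.4871


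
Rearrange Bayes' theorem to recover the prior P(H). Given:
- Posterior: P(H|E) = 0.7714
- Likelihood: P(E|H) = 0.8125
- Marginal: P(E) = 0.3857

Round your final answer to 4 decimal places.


From Bayes' theorem: P(H|E) = P(E|H) × P(H) / P(E)

Rearranging for P(H):
P(H) = P(H|E) × P(E) / P(E|H)
     = 0.7714 × 0.3857 / 0.8125
     = 0.29752898 / 0.8125
     = 0.3662


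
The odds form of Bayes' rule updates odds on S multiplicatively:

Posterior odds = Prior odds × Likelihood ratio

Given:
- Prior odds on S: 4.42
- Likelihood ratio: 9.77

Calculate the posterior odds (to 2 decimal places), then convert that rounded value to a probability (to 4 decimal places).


Step 1: Calculate posterior odds
Posterior odds = Prior odds × LR
               = 4.42 × 9.77
               = 43.18

Step 2: Convert to probability
P(S|E) = Posterior odds / (1 + Posterior odds)
       = 43.18 / (1 + 43.18)
       = 43.18 / 44.18
       = 0.9774

The evidence increased P(S) from 0.8155 to 0.9774.


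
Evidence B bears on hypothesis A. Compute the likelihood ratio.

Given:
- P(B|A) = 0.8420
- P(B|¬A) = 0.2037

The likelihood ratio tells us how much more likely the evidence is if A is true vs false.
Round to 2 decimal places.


Likelihood Ratio (LR) = P(B|A) / P(B|¬A)

LR = 0.8420 / 0.2037
   = 4.13

The evidence is 4.13 times more likely if A is true than if A is false.
Because LR exceeds 1, B is evidence for A.


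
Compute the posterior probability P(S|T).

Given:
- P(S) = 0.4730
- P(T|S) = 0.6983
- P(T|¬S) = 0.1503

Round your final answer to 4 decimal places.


Bayes' theorem: P(S|T) = P(T|S) × P(S) / P(T)

Step 1: Calculate P(T) using law of total probability
P(T) = P(T|S)P(S) + P(T|¬S)P(¬S)
     = 0.6983 × 0.4730 + 0.1503 × 0.5270
     = 0.33029590 + 0.07920810
     = 0.40950400

Step 2: Apply Bayes' theorem
P(S|T) = P(T|S) × P(S) / P(T)
       = 0.33029590 / 0.40950400
       = 0.8066


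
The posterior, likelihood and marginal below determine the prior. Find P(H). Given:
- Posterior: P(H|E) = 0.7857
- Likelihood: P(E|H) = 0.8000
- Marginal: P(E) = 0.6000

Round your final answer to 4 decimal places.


From Bayes' theorem: P(H|E) = P(E|H) × P(H) / P(E)

Rearranging for P(H):
P(H) = P(H|E) × P(E) / P(E|H)
     = 0.7857 × 0.6000 / 0.8000
     = 0.47142000 / 0.8000
     = 0.5893


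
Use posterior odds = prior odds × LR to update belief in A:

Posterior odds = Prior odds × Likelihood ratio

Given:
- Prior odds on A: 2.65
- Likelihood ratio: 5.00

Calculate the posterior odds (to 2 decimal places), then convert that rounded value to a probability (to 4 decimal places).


Step 1: Calculate posterior odds
Posterior odds = Prior odds × LR
               = 2.65 × 5.00
               = 13.25

Step 2: Convert to probability
P(A|E) = Posterior odds / (1 + Posterior odds)
       = 13.25 / (1 + 13.25)
       = 13.25 / 14.25
       = 0.9298

The evidence increased P(A) from 0.7260 to 0.9298.


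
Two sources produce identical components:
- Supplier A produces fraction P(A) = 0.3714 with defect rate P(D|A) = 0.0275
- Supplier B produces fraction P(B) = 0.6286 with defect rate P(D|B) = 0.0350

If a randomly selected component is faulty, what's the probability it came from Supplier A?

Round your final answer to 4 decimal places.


Let A = from Supplier A, D = faulty

Given:
- P(A) = 0.3714, P(B) = 0.6286
- P(D|A) = 0.0275, P(D|B) = 0.0350

Step 1: Find P(D)
P(D) = P(D|A)P(A) + P(D|B)P(B)
     = 0.0275 × 0.3714 + 0.0350 × 0.6286
     = 0.01021350 + 0.02200100
     = 0.03221450

Step 2: Apply Bayes' theorem
P(A|D) = P(D|A)P(A) / P(D)
       = 0.01021350 / 0.03221450
       = 0.3170


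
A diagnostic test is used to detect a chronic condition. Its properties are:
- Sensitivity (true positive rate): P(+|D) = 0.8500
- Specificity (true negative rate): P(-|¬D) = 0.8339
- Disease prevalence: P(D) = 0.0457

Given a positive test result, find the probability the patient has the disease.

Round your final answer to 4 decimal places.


Let D = has disease, + = positive test

Given:
- P(D) = 0.0457 (prevalence)
- P(+|D) = 0.8500 (sensitivity)
- P(-|¬D) = 0.8339 (specificity)
- P(+|¬D) = 0.1661 (false positive rate = 1 - specificity)

Step 1: Find P(+)
P(+) = P(+|D)P(D) + P(+|¬D)P(¬D)
     = 0.8500 × 0.0457 + 0.1661 × 0.9543
     = 0.03884500 + 0.15850923
     = 0.19735423

Step 2: Apply Bayes' theorem for P(D|+)
P(D|+) = P(+|D)P(D) / P(+)
       = 0.03884500 / 0.19735423
       = 0.1968


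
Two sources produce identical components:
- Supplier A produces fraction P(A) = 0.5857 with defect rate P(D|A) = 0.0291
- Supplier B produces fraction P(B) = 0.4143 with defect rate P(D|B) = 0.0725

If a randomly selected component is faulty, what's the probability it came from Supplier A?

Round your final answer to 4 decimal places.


Let A = from Supplier A, D = faulty

Given:
- P(A) = 0.5857, P(B) = 0.4143
- P(D|A) = 0.0291, P(D|B) = 0.0725

Step 1: Find P(D)
P(D) = P(D|A)P(A) + P(D|B)P(B)
     = 0.0291 × 0.5857 + 0.0725 × 0.4143
     = 0.01704387 + 0.03003675
     = 0.04708062

Step 2: Apply Bayes' theorem
P(A|D) = P(D|A)P(A) / P(D)
       = 0.01704387 / 0.04708062
       = 0.3620


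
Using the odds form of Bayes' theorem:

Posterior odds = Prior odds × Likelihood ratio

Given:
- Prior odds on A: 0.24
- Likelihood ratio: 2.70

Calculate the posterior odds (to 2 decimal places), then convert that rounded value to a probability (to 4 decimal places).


Step 1: Calculate posterior odds
Posterior odds = Prior odds × LR
               = 0.24 × 2.70
               = 0.65

Step 2: Convert to probability
P(A|E) = Posterior odds / (1 + Posterior odds)
       = 0.65 / (1 + 0.65)
       = 0.65 / 1.65
       = 0.3939

The evidence increased P(A) from 0.1935 to 0.3939.


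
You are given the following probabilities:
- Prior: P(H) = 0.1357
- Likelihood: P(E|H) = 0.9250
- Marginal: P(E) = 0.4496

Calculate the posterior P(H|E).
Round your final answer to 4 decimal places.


Using Bayes' theorem:

P(H|E) = P(E|H) × P(H) / P(E)
       = 0.9250 × 0.1357 / 0.4496
       = 0.12552250 / 0.4496
       = 0.2792

The evidence strengthens our belief in H.
Prior: 0.1357 → Posterior: 0.2792


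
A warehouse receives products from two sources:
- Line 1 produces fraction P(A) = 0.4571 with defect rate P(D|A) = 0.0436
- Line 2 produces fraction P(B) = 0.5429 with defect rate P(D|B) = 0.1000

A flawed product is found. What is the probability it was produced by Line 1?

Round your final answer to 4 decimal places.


Let A = from Line 1, D = flawed

Given:
- P(A) = 0.4571, P(B) = 0.5429
- P(D|A) = 0.0436, P(D|B) = 0.1000

Step 1: Find P(D)
P(D) = P(D|A)P(A) + P(D|B)P(B)
     = 0.0436 × 0.4571 + 0.1000 × 0.5429
     = 0.01992956 + 0.05429000
     = 0.07421956

Step 2: Apply Bayes' theorem
P(A|D) = P(D|A)P(A) / P(D)
       = 0.01992956 / 0.07421956
       = 0.2685


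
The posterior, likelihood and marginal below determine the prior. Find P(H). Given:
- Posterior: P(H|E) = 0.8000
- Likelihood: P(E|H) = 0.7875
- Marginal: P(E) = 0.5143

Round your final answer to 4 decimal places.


From Bayes' theorem: P(H|E) = P(E|H) × P(H) / P(E)

Rearranging for P(H):
P(H) = P(H|E) × P(E) / P(E|H)
     = 0.8000 × 0.5143 / 0.7875
     = 0.41144000 / 0.7875
     = 0.5225


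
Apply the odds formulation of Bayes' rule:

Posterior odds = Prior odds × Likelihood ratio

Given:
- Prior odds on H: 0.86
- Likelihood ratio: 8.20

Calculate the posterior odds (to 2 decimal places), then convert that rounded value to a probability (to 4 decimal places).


Step 1: Calculate posterior odds
Posterior odds = Prior odds × LR
               = 0.86 × 8.20
               = 7.05

Step 2: Convert to probability
P(H|E) = Posterior odds / (1 + Posterior odds)
       = 7.05 / (1 + 7.05)
       = 7.05 / 8.05
       = 0.8758

The evidence increased P(H) from 0.4624 to 0.8758.


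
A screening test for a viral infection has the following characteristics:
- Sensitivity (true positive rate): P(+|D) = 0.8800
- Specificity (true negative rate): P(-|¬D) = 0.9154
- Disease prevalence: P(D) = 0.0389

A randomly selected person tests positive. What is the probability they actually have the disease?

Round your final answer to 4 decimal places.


Let D = has disease, + = positive test

Given:
- P(D) = 0.0389 (prevalence)
- P(+|D) = 0.8800 (sensitivity)
- P(-|¬D) = 0.9154 (specificity)
- P(+|¬D) = 0.0846 (false positive rate = 1 - specificity)

Step 1: Find P(+)
P(+) = P(+|D)P(D) + P(+|¬D)P(¬D)
     = 0.8800 × 0.0389 + 0.0846 × 0.9611
     = 0.03423200 + 0.08130906
     = 0.11554106

Step 2: Apply Bayes' theorem for P(D|+)
P(D|+) = P(+|D)P(D) / P(+)
       = 0.03423200 / 0.11554106
       = 0.2963


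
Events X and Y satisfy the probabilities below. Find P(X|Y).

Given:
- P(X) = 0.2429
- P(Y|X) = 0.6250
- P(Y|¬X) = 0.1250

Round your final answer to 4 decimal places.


Bayes' theorem: P(X|Y) = P(Y|X) × P(X) / P(Y)

Step 1: Calculate P(Y) using law of total probability
P(Y) = P(Y|X)P(X) + P(Y|¬X)P(¬X)
     = 0.6250 × 0.2429 + 0.1250 × 0.7571
     = 0.15181250 + 0.09463750
     = 0.24645000

Step 2: Apply Bayes' theorem
P(X|Y) = P(Y|X) × P(X) / P(Y)
       = 0.15181250 / 0.24645000
       = 0.6160


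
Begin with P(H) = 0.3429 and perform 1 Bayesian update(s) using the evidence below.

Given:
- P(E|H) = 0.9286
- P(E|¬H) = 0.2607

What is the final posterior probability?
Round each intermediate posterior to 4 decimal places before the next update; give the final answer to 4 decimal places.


Sequential Bayesian updating:

Initial prior: P(H) = 0.3429

Update 1:
  P(E) = 0.9286 × 0.3429 + 0.2607 × 0.6571 = 0.31841694 + 0.17130597 = 0.48972291
  P(H|E) = 0.31841694 / 0.48972291 = 0.6502

Final posterior: 0.6502


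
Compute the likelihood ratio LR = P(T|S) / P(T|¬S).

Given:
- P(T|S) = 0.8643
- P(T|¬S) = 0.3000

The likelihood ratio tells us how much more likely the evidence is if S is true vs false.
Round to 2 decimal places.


Likelihood Ratio (LR) = P(T|S) / P(T|¬S)

LR = 0.8643 / 0.3000
   = 2.88

The evidence is 2.88 times more likely if S is true than if S is false.
LR > 1, so observing T raises the odds in favor of S.


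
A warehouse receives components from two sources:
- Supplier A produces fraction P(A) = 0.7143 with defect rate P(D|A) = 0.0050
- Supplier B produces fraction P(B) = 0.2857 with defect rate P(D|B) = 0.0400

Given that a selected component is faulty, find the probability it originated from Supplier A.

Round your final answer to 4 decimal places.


Let A = from Supplier A, D = faulty

Given:
- P(A) = 0.7143, P(B) = 0.2857
- P(D|A) = 0.0050, P(D|B) = 0.0400

Step 1: Find P(D)
P(D) = P(D|A)P(A) + P(D|B)P(B)
     = 0.0050 × 0.7143 + 0.0400 × 0.2857
     = 0.00357150 + 0.01142800
     = 0.01499950

Step 2: Apply Bayes' theorem
P(A|D) = P(D|A)P(A) / P(D)
       = 0.00357150 / 0.01499950
       = 0.2381


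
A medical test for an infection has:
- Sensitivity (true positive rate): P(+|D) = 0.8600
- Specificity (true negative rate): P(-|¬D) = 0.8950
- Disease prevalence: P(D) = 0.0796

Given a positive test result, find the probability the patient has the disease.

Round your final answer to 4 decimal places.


Let D = has disease, + = positive test

Given:
- P(D) = 0.0796 (prevalence)
- P(+|D) = 0.8600 (sensitivity)
- P(-|¬D) = 0.8950 (specificity)
- P(+|¬D) = 0.1050 (false positive rate = 1 - specificity)

Step 1: Find P(+)
P(+) = P(+|D)P(D) + P(+|¬D)P(¬D)
     = 0.8600 × 0.0796 + 0.1050 × 0.9204
     = 0.06845600 + 0.09664200
     = 0.16509800

Step 2: Apply Bayes' theorem for P(D|+)
P(D|+) = P(+|D)P(D) / P(+)
       = 0.06845600 / 0.16509800
       = 0.4146


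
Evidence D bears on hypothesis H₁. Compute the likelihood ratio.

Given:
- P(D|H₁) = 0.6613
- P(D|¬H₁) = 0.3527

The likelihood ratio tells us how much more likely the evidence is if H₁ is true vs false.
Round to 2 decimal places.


Likelihood Ratio (LR) = P(D|H₁) / P(D|¬H₁)

LR = 0.6613 / 0.3527
   = 1.87

The evidence is 1.87 times more likely if H₁ is true than if H₁ is false.
Since LR > 1, the evidence supports H₁ over ¬H₁.


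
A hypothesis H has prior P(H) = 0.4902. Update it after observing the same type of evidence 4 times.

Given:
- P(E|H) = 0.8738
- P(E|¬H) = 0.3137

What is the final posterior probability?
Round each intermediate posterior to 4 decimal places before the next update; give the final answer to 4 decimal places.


Sequential Bayesian updating:

Initial prior: P(H) = 0.4902

Update 1:
  P(E) = 0.8738 × 0.4902 + 0.3137 × 0.5098 = 0.42833676 + 0.15992426 = 0.58826102
  P(H|E) = 0.42833676 / 0.58826102 = 0.7281

Update 2:
  P(E) = 0.8738 × 0.7281 + 0.3137 × 0.2719 = 0.63621378 + 0.08529503 = 0.72150881
  P(H|E) = 0.63621378 / 0.72150881 = 0.8818

Update 3:
  P(E) = 0.8738 × 0.8818 + 0.3137 × 0.1182 = 0.77051684 + 0.03707934 = 0.80759618
  P(H|E) = 0.77051684 / 0.80759618 = 0.9541

Update 4:
  P(E) = 0.8738 × 0.9541 + 0.3137 × 0.0459 = 0.83369258 + 0.01439883 = 0.84809141
  P(H|E) = 0.83369258 / 0.84809141 = 0.9830

Final posterior: 0.9830


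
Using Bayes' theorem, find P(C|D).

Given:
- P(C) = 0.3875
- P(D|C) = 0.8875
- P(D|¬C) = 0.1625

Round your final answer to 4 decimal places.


Bayes' theorem: P(C|D) = P(D|C) × P(C) / P(D)

Step 1: Calculate P(D) using law of total probability
P(D) = P(D|C)P(C) + P(D|¬C)P(¬C)
     = 0.8875 × 0.3875 + 0.1625 × 0.6125
     = 0.34390625 + 0.09953125
     = 0.44343750

Step 2: Apply Bayes' theorem
P(C|D) = P(D|C) × P(C) / P(D)
       = 0.34390625 / 0.44343750
       = 0.7755


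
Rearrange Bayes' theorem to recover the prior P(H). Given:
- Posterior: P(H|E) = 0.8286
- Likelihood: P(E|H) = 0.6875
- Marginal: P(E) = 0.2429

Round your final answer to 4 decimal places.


From Bayes' theorem: P(H|E) = P(E|H) × P(H) / P(E)

Rearranging for P(H):
P(H) = P(H|E) × P(E) / P(E|H)
     = 0.8286 × 0.2429 / 0.6875
     = 0.20126694 / 0.6875
     = 0.2928


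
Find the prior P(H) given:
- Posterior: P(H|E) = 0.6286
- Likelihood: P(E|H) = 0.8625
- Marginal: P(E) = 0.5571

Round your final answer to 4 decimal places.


From Bayes' theorem: P(H|E) = P(E|H) × P(H) / P(E)

Rearranging for P(H):
P(H) = P(H|E) × P(E) / P(E|H)
     = 0.6286 × 0.5571 / 0.8625
     = 0.35019306 / 0.8625
     = 0.4060


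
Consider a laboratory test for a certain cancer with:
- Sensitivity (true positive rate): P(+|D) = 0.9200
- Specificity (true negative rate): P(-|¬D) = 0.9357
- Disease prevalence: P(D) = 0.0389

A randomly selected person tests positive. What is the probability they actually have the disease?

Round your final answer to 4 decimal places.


Let D = has disease, + = positive test

Given:
- P(D) = 0.0389 (prevalence)
- P(+|D) = 0.9200 (sensitivity)
- P(-|¬D) = 0.9357 (specificity)
- P(+|¬D) = 0.0643 (false positive rate = 1 - specificity)

Step 1: Find P(+)
P(+) = P(+|D)P(D) + P(+|¬D)P(¬D)
     = 0.9200 × 0.0389 + 0.0643 × 0.9611
     = 0.03578800 + 0.06179873
     = 0.09758673

Step 2: Apply Bayes' theorem for P(D|+)
P(D|+) = P(+|D)P(D) / P(+)
       = 0.03578800 / 0.09758673
       = 0.3667


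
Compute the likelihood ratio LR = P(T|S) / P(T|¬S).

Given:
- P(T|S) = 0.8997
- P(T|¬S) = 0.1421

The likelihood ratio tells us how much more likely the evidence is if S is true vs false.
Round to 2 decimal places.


Likelihood Ratio (LR) = P(T|S) / P(T|¬S)

LR = 0.8997 / 0.1421
   = 6.33

The evidence is 6.33 times more likely if S is true than if S is false.
Since LR > 1, the evidence supports S over ¬S.


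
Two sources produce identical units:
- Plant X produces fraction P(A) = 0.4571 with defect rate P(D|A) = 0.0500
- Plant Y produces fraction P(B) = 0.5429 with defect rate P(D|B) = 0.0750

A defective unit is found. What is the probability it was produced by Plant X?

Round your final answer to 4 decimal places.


Let A = from Plant X, D = defective

Given:
- P(A) = 0.4571, P(B) = 0.5429
- P(D|A) = 0.0500, P(D|B) = 0.0750

Step 1: Find P(D)
P(D) = P(D|A)P(A) + P(D|B)P(B)
     = 0.0500 × 0.4571 + 0.0750 × 0.5429
     = 0.02285500 + 0.04071750
     = 0.06357250

Step 2: Apply Bayes' theorem
P(A|D) = P(D|A)P(A) / P(D)
       = 0.02285500 / 0.06357250
       = 0.3595


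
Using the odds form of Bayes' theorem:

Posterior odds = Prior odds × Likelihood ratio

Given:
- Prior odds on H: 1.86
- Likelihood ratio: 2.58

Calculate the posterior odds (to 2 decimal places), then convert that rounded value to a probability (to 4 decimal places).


Step 1: Calculate posterior odds
Posterior odds = Prior odds × LR
               = 1.86 × 2.58
               = 4.80

Step 2: Convert to probability
P(H|E) = Posterior odds / (1 + Posterior odds)
       = 4.80 / (1 + 4.80)
       = 4.80 / 5.80
       = 0.8276

The evidence increased P(H) from 0.6503 to 0.8276.


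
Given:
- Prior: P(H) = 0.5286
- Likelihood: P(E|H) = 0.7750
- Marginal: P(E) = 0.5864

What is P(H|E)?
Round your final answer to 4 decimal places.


Using Bayes' theorem:

P(H|E) = P(E|H) × P(H) / P(E)
       = 0.7750 × 0.5286 / 0.5864
       = 0.40966500 / 0.5864
       = 0.6986

The evidence strengthens our belief in H.
Prior: 0.5286 → Posterior: 0.6986


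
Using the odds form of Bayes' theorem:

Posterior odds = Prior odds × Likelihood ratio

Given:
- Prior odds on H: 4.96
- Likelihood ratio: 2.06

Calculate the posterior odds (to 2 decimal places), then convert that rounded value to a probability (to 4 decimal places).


Step 1: Calculate posterior odds
Posterior odds = Prior odds × LR
               = 4.96 × 2.06
               = 10.22

Step 2: Convert to probability
P(H|E) = Posterior odds / (1 + Posterior odds)
       = 10.22 / (1 + 10.22)
       = 10.22 / 11.22
       = 0.9109

The evidence increased P(H) from 0.8322 to 0.9109.


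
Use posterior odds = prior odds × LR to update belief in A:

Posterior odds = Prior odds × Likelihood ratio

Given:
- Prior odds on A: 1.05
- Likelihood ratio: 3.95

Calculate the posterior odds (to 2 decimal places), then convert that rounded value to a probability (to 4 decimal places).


Step 1: Calculate posterior odds
Posterior odds = Prior odds × LR
               = 1.05 × 3.95
               = 4.15

Step 2: Convert to probability
P(A|E) = Posterior odds / (1 + Posterior odds)
       = 4.15 / (1 + 4.15)
       = 4.15 / 5.15
       = 0.8058

The evidence increased P(A) from 0.5122 to 0.8058.


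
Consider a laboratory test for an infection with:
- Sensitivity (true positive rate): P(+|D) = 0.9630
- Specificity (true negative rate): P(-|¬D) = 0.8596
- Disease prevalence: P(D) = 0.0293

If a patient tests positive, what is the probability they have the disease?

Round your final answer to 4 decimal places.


Let D = has disease, + = positive test

Given:
- P(D) = 0.0293 (prevalence)
- P(+|D) = 0.9630 (sensitivity)
- P(-|¬D) = 0.8596 (specificity)
- P(+|¬D) = 0.1404 (false positive rate = 1 - specificity)

Step 1: Find P(+)
P(+) = P(+|D)P(D) + P(+|¬D)P(¬D)
     = 0.9630 × 0.0293 + 0.1404 × 0.9707
     = 0.02821590 + 0.13628628
     = 0.16450218

Step 2: Apply Bayes' theorem for P(D|+)
P(D|+) = P(+|D)P(D) / P(+)
       = 0.02821590 / 0.16450218
       = 0.1715


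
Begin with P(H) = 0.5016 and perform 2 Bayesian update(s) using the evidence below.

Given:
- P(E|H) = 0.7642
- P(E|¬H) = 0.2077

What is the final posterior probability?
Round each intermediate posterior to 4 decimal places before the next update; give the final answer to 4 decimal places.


Sequential Bayesian updating:

Initial prior: P(H) = 0.5016

Update 1:
  P(E) = 0.7642 × 0.5016 + 0.2077 × 0.4984 = 0.38332272 + 0.10351768 = 0.48684040
  P(H|E) = 0.38332272 / 0.48684040 = 0.7874

Update 2:
  P(E) = 0.7642 × 0.7874 + 0.2077 × 0.2126 = 0.60173108 + 0.04415702 = 0.64588810
  P(H|E) = 0.60173108 / 0.64588810 = 0.9316

Final posterior: 0.9316


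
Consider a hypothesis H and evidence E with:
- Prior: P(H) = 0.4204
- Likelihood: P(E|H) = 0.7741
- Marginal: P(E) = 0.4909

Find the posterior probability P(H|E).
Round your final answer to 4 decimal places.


Using Bayes' theorem:

P(H|E) = P(E|H) × P(H) / P(E)
       = 0.7741 × 0.4204 / 0.4909
       = 0.32543164 / 0.4909
       = 0.6629

The evidence strengthens our belief in H.
Prior: 0.4204 → Posterior: 0.6629


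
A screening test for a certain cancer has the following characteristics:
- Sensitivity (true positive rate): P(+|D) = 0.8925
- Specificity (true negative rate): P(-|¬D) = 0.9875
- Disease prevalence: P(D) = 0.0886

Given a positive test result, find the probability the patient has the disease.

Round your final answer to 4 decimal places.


Let D = has disease, + = positive test

Given:
- P(D) = 0.0886 (prevalence)
- P(+|D) = 0.8925 (sensitivity)
- P(-|¬D) = 0.9875 (specificity)
- P(+|¬D) = 0.0125 (false positive rate = 1 - specificity)

Step 1: Find P(+)
P(+) = P(+|D)P(D) + P(+|¬D)P(¬D)
     = 0.8925 × 0.0886 + 0.0125 × 0.9114
     = 0.07907550 + 0.01139250
     = 0.09046800

Step 2: Apply Bayes' theorem for P(D|+)
P(D|+) = P(+|D)P(D) / P(+)
       = 0.07907550 / 0.09046800
       = 0.8741


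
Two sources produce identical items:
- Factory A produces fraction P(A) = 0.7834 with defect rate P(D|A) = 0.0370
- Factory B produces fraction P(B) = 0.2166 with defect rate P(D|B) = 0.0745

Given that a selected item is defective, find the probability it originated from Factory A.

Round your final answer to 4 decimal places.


Let A = from Factory A, D = defective

Given:
- P(A) = 0.7834, P(B) = 0.2166
- P(D|A) = 0.0370, P(D|B) = 0.0745

Step 1: Find P(D)
P(D) = P(D|A)P(A) + P(D|B)P(B)
     = 0.0370 × 0.7834 + 0.0745 × 0.2166
     = 0.02898580 + 0.01613670
     = 0.04512250

Step 2: Apply Bayes' theorem
P(A|D) = P(D|A)P(A) / P(D)
       = 0.02898580 / 0.04512250
       = 0.6424


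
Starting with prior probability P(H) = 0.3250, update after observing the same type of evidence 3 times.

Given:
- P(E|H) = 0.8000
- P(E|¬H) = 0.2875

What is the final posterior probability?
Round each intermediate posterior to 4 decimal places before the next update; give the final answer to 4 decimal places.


Sequential Bayesian updating:

Initial prior: P(H) = 0.3250

Update 1:
  P(E) = 0.8000 × 0.3250 + 0.2875 × 0.6750 = 0.26000000 + 0.19406250 = 0.45406250
  P(H|E) = 0.26000000 / 0.45406250 = 0.5726

Update 2:
  P(E) = 0.8000 × 0.5726 + 0.2875 × 0.4274 = 0.45808000 + 0.12287750 = 0.58095750
  P(H|E) = 0.45808000 / 0.58095750 = 0.7885

Update 3:
  P(E) = 0.8000 × 0.7885 + 0.2875 × 0.2115 = 0.63080000 + 0.06080625 = 0.69160625
  P(H|E) = 0.63080000 / 0.69160625 = 0.9121

Final posterior: 0.9121


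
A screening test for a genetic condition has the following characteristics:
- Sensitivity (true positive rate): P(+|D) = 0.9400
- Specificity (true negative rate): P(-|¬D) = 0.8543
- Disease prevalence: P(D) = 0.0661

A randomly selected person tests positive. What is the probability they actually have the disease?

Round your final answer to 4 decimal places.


Let D = has disease, + = positive test

Given:
- P(D) = 0.0661 (prevalence)
- P(+|D) = 0.9400 (sensitivity)
- P(-|¬D) = 0.8543 (specificity)
- P(+|¬D) = 0.1457 (false positive rate = 1 - specificity)

Step 1: Find P(+)
P(+) = P(+|D)P(D) + P(+|¬D)P(¬D)
     = 0.9400 × 0.0661 + 0.1457 × 0.9339
     = 0.06213400 + 0.13606923
     = 0.19820323

Step 2: Apply Bayes' theorem for P(D|+)
P(D|+) = P(+|D)P(D) / P(+)
       = 0.06213400 / 0.19820323
       = 0.3135


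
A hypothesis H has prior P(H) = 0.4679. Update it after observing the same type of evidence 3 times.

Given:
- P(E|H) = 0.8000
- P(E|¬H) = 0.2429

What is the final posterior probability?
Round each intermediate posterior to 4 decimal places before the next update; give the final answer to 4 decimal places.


Sequential Bayesian updating:

Initial prior: P(H) = 0.4679

Update 1:
  P(E) = 0.8000 × 0.4679 + 0.2429 × 0.5321 = 0.37432000 + 0.12924709 = 0.50356709
  P(H|E) = 0.37432000 / 0.50356709 = 0.7433

Update 2:
  P(E) = 0.8000 × 0.7433 + 0.2429 × 0.2567 = 0.59464000 + 0.06235243 = 0.65699243
  P(H|E) = 0.59464000 / 0.65699243 = 0.9051

Update 3:
  P(E) = 0.8000 × 0.9051 + 0.2429 × 0.0949 = 0.72408000 + 0.02305121 = 0.74713121
  P(H|E) = 0.72408000 / 0.74713121 = 0.9691

Final posterior: 0.9691


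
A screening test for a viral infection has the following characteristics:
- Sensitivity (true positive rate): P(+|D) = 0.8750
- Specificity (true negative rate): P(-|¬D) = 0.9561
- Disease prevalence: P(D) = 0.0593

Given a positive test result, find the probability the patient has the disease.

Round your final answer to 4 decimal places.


Let D = has disease, + = positive test

Given:
- P(D) = 0.0593 (prevalence)
- P(+|D) = 0.8750 (sensitivity)
- P(-|¬D) = 0.9561 (specificity)
- P(+|¬D) = 0.0439 (false positive rate = 1 - specificity)

Step 1: Find P(+)
P(+) = P(+|D)P(D) + P(+|¬D)P(¬D)
     = 0.8750 × 0.0593 + 0.0439 × 0.9407
     = 0.05188750 + 0.04129673
     = 0.09318423

Step 2: Apply Bayes' theorem for P(D|+)
P(D|+) = P(+|D)P(D) / P(+)
       = 0.05188750 / 0.09318423
       = 0.5568
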